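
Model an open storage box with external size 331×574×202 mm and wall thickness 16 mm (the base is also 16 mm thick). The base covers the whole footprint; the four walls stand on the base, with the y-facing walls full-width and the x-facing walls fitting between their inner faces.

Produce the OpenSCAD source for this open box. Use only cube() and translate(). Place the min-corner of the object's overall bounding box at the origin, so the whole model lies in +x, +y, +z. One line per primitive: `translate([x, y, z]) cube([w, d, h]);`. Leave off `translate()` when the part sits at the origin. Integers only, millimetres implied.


cube([331, 574, 16]);
translate([0, 0, 16]) cube([331, 16, 186]);
translate([0, 558, 16]) cube([331, 16, 186]);
translate([0, 16, 16]) cube([16, 542, 186]);
translate([315, 16, 16]) cube([16, 542, 186]);


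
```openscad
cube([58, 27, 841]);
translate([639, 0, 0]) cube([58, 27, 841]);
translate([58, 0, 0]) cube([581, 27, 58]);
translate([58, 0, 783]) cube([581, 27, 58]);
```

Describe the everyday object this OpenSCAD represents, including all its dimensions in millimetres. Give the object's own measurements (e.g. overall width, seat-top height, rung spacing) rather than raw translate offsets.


A rectangular picture frame lying in the x–z plane (depth along y). The opening is 581 mm wide (x) by 725 mm tall (z), surrounded by a border 58 mm wide on all four sides. The frame is 27 mm deep and is made of two full-height vertical stiles with two horizontal rails fitted between them.


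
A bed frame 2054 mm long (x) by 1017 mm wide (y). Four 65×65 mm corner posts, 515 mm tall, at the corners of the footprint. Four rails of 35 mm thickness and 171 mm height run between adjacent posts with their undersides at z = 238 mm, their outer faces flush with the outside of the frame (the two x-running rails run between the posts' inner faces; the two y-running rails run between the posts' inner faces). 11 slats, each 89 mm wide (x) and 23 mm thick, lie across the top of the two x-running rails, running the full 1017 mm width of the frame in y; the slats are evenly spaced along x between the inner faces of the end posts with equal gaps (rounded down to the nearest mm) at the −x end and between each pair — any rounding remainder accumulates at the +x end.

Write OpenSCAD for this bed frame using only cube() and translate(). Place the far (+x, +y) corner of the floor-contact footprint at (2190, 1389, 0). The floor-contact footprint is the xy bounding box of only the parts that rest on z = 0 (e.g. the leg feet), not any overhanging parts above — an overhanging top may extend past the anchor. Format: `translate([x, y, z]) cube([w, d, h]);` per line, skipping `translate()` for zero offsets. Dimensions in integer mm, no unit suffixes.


// slat z = rail_z + rail_h = 238 + 171 = 409
// slat gap = ⌊(1924 − 11·89) / 12⌋ = 78
translate([136, 372, 0]) cube([65, 65, 515]);
translate([136, 1324, 0]) cube([65, 65, 515]);
translate([2125, 372, 0]) cube([65, 65, 515]);
translate([2125, 1324, 0]) cube([65, 65, 515]);
translate([201, 372, 238]) cube([1924, 35, 171]);
translate([201, 1354, 238]) cube([1924, 35, 171]);
translate([136, 437, 238]) cube([35, 887, 171]);
translate([2155, 437, 238]) cube([35, 887, 171]);
translate([279, 372, 409]) cube([89, 1017, 23]);
translate([446, 372, 409]) cube([89, 1017, 23]);
translate([613, 372, 409]) cube([89, 1017, 23]);
translate([780, 372, 409]) cube([89, 1017, 23]);
translate([947, 372, 409]) cube([89, 1017, 23]);
translate([1114, 372, 409]) cube([89, 1017, 23]);
translate([1281, 372, 409]) cube([89, 1017, 23]);
translate([1448, 372, 409]) cube([89, 1017, 23]);
translate([1615, 372, 409]) cube([89, 1017, 23]);
translate([1782, 372, 409]) cube([89, 1017, 23]);
translate([1949, 372, 409]) cube([89, 1017, 23]);


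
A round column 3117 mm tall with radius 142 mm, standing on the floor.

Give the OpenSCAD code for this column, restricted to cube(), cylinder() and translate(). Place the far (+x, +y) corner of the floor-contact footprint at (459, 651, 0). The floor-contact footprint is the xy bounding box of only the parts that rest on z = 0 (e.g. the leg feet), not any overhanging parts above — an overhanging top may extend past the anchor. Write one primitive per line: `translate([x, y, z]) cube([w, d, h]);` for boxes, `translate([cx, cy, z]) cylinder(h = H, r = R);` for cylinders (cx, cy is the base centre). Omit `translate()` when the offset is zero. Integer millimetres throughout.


translate([317, 509, 0]) cylinder(h = 3117, r = 142);


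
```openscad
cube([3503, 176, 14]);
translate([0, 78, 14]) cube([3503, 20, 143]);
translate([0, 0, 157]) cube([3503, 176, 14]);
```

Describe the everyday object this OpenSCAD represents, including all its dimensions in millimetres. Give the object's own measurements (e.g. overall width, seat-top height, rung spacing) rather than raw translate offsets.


An I-beam lying along x, 3503 mm long. Overall section height 171 mm. Two flanges 176 mm wide (y) and 14 mm thick, one on the floor and one at the top; a web 20 mm thick runs between them, centred on the flange width.


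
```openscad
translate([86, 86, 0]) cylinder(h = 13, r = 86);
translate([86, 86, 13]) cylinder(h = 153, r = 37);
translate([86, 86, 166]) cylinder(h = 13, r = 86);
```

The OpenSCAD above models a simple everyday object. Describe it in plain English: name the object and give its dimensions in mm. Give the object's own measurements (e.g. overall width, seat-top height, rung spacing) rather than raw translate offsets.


A spool: two coaxial disc flanges of radius 86 mm and thickness 13 mm, joined by a core cylinder of radius 37 mm and height 153 mm. The lower flange rests on z = 0 and the three cylinders share a vertical axis.


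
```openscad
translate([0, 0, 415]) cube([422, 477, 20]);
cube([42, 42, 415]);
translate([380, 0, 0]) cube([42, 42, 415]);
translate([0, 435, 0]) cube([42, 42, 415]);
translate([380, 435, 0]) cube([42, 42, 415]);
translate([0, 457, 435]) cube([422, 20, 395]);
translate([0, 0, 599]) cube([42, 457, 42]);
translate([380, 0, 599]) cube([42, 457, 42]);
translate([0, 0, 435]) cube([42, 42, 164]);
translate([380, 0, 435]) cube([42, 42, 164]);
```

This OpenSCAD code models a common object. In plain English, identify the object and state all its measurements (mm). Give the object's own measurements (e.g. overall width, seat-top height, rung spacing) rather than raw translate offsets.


A chair. The seat is a 422×477×20 mm slab with its top at z = 435 mm, on four 42×42 mm corner legs (flush with the seat edges, standing on z = 0). A flat backrest 20 mm thick, 395 mm tall, spans the full seat width and rises from the seat top along its +y edge, rear face flush with the rear of the seat. Two armrests of 42×42 mm section run along each side from the seat's front edge to the front of the backrest, top faces 206 mm above the seat top and outer faces flush with the seat's x-edges; a 42×42 mm post under the front of each armrest stands on the seat at the front corner.


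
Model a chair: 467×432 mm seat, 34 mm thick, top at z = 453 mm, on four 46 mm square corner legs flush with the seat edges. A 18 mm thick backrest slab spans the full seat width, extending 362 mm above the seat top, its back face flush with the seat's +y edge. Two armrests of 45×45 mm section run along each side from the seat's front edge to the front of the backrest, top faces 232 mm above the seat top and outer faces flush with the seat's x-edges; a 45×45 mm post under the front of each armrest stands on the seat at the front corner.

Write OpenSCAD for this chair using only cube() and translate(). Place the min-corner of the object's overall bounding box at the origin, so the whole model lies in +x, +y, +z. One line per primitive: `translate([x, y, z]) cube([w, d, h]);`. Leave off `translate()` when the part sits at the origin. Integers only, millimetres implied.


translate([0, 0, 419]) cube([467, 432, 34]);
cube([46, 46, 419]);
translate([421, 0, 0]) cube([46, 46, 419]);
translate([0, 386, 0]) cube([46, 46, 419]);
translate([421, 386, 0]) cube([46, 46, 419]);
translate([0, 414, 453]) cube([467, 18, 362]);
translate([0, 0, 640]) cube([45, 414, 45]);
translate([422, 0, 640]) cube([45, 414, 45]);
translate([0, 0, 453]) cube([45, 45, 187]);
translate([422, 0, 453]) cube([45, 45, 187]);


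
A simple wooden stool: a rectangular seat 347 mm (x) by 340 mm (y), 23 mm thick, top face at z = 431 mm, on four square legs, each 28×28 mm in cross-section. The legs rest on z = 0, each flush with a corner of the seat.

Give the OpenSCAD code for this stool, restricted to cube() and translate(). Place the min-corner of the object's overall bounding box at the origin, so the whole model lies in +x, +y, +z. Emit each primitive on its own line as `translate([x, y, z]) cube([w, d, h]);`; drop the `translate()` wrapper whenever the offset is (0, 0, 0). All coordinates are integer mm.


translate([0, 0, 408]) cube([347, 340, 23]);
cube([28, 28, 408]);
translate([319, 0, 0]) cube([28, 28, 408]);
translate([0, 312, 0]) cube([28, 28, 408]);
translate([319, 312, 0]) cube([28, 28, 408]);


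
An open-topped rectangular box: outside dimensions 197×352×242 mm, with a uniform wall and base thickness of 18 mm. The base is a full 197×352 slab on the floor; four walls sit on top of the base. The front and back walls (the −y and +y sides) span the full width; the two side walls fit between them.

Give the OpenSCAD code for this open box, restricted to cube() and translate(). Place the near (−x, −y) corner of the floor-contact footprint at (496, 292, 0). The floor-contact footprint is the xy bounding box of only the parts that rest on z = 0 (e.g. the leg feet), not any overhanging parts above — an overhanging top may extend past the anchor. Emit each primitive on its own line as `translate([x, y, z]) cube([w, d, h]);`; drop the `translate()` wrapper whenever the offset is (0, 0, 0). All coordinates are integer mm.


translate([496, 292, 0]) cube([197, 352, 18]);
translate([496, 292, 18]) cube([197, 18, 224]);
translate([496, 626, 18]) cube([197, 18, 224]);
translate([496, 310, 18]) cube([18, 316, 224]);
translate([675, 310, 18]) cube([18, 316, 224]);


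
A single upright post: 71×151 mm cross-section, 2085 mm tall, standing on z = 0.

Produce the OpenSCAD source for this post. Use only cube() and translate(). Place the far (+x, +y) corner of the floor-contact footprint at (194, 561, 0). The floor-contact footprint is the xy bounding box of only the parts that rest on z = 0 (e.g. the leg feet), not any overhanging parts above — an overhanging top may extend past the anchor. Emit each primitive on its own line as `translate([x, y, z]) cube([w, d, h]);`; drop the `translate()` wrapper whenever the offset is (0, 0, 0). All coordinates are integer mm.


translate([123, 410, 0]) cube([71, 151, 2085]);


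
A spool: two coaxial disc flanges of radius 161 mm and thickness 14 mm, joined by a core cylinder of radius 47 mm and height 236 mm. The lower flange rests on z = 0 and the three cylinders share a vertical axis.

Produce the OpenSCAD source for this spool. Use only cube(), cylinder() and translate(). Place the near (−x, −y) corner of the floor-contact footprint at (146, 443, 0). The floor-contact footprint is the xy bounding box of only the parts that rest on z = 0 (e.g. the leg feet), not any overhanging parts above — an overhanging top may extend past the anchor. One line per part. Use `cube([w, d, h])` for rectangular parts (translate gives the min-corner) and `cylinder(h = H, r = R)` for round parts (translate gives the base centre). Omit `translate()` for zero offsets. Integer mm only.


translate([307, 604, 0]) cylinder(h = 14, r = 161);
translate([307, 604, 14]) cylinder(h = 236, r = 47);
translate([307, 604, 250]) cylinder(h = 14, r = 161);


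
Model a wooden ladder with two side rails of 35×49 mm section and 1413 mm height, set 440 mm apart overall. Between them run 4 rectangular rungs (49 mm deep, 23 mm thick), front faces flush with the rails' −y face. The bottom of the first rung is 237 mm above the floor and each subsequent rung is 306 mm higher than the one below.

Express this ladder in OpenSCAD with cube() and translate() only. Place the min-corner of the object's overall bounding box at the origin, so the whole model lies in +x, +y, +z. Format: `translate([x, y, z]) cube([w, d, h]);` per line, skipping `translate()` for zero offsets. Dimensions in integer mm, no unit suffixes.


cube([35, 49, 1413]);
translate([405, 0, 0]) cube([35, 49, 1413]);
translate([35, 0, 237]) cube([370, 49, 23]);
translate([35, 0, 543]) cube([370, 49, 23]);
translate([35, 0, 849]) cube([370, 49, 23]);
translate([35, 0, 1155]) cube([370, 49, 23]);


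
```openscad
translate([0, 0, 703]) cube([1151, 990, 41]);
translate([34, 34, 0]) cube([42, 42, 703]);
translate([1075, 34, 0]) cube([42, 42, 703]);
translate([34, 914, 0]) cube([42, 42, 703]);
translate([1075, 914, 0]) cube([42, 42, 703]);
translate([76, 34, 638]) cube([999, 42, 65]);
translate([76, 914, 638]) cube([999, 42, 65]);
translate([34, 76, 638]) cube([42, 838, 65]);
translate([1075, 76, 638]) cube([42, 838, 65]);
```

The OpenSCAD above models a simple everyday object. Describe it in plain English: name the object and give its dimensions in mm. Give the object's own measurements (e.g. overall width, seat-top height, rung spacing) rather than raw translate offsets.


A table: top 1151 mm (x) × 990 mm (y), 41 mm thick, upper face at z = 744 mm, on four 42×42 mm square legs, each inset 34 mm from the nearest pair of top edges from z = 0 to the bottom of the top. Four apron rails, 42 mm thick and 65 mm tall, run between adjacent legs with their top edges flush with the underside of the top and their outer faces flush with the legs' outer faces.


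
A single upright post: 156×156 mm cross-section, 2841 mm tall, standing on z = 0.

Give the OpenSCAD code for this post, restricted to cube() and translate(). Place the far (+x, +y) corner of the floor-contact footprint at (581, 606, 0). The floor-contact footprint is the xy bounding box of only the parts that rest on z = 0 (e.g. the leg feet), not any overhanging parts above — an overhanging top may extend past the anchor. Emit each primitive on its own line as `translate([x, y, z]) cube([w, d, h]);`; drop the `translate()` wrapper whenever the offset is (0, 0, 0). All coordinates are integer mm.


translate([425, 450, 0]) cube([156, 156, 2841]);


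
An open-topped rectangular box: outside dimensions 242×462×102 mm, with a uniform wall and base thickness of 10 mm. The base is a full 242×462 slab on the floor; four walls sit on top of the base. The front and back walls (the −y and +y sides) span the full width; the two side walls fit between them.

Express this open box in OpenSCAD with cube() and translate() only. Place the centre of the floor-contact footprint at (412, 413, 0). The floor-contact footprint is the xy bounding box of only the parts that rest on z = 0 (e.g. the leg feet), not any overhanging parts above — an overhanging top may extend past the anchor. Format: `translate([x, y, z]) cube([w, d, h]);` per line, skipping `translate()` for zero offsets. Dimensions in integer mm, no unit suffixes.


translate([291, 182, 0]) cube([242, 462, 10]);
translate([291, 182, 10]) cube([242, 10, 92]);
translate([291, 634, 10]) cube([242, 10, 92]);
translate([291, 192, 10]) cube([10, 442, 92]);
translate([523, 192, 10]) cube([10, 442, 92]);


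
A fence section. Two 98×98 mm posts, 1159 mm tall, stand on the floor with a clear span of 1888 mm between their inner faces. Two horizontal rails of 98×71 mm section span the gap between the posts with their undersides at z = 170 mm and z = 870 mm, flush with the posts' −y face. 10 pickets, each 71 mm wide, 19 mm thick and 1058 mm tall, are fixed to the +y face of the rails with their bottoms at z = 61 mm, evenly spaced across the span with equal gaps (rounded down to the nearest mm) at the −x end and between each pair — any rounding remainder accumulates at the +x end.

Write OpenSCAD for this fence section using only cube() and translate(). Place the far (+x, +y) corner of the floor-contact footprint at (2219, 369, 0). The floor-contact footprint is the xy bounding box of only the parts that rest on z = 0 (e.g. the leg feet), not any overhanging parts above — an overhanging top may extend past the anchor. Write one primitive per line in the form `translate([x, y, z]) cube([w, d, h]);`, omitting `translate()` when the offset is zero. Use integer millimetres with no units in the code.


translate([135, 271, 0]) cube([98, 98, 1159]);
translate([2121, 271, 0]) cube([98, 98, 1159]);
translate([233, 271, 170]) cube([1888, 98, 71]);
translate([233, 271, 870]) cube([1888, 98, 71]);
translate([340, 369, 61]) cube([71, 19, 1058]);
translate([518, 369, 61]) cube([71, 19, 1058]);
translate([696, 369, 61]) cube([71, 19, 1058]);
translate([874, 369, 61]) cube([71, 19, 1058]);
translate([1052, 369, 61]) cube([71, 19, 1058]);
translate([1230, 369, 61]) cube([71, 19, 1058]);
translate([1408, 369, 61]) cube([71, 19, 1058]);
translate([1586, 369, 61]) cube([71, 19, 1058]);
translate([1764, 369, 61]) cube([71, 19, 1058]);
translate([1942, 369, 61]) cube([71, 19, 1058]);


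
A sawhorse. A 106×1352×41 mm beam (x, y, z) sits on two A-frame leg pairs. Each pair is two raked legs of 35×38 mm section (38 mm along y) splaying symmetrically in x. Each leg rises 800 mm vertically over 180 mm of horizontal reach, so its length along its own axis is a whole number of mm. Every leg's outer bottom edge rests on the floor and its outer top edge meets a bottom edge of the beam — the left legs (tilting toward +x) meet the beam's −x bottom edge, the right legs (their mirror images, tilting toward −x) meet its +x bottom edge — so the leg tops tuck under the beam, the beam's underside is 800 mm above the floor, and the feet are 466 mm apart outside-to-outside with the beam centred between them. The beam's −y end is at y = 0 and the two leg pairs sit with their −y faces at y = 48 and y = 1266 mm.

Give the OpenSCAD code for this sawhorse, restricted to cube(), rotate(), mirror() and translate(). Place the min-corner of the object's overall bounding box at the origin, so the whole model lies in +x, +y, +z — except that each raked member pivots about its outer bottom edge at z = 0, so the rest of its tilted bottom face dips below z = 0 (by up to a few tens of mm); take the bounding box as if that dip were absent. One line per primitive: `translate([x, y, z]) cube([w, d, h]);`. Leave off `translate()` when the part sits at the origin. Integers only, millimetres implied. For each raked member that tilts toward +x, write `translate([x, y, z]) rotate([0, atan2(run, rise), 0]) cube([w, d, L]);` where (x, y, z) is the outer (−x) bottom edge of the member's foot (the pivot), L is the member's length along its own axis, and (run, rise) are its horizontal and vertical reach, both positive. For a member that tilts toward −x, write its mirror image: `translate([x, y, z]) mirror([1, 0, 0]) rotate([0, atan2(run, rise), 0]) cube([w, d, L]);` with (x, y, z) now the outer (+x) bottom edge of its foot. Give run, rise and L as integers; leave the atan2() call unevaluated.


translate([180, 0, 800]) cube([106, 1352, 41]);
translate([0, 48, 0]) rotate([0, atan2(180, 800), 0]) cube([35, 38, 820]);
translate([466, 48, 0]) mirror([1, 0, 0]) rotate([0, atan2(180, 800), 0]) cube([35, 38, 820]);
translate([0, 1266, 0]) rotate([0, atan2(180, 800), 0]) cube([35, 38, 820]);
translate([466, 1266, 0]) mirror([1, 0, 0]) rotate([0, atan2(180, 800), 0]) cube([35, 38, 820]);


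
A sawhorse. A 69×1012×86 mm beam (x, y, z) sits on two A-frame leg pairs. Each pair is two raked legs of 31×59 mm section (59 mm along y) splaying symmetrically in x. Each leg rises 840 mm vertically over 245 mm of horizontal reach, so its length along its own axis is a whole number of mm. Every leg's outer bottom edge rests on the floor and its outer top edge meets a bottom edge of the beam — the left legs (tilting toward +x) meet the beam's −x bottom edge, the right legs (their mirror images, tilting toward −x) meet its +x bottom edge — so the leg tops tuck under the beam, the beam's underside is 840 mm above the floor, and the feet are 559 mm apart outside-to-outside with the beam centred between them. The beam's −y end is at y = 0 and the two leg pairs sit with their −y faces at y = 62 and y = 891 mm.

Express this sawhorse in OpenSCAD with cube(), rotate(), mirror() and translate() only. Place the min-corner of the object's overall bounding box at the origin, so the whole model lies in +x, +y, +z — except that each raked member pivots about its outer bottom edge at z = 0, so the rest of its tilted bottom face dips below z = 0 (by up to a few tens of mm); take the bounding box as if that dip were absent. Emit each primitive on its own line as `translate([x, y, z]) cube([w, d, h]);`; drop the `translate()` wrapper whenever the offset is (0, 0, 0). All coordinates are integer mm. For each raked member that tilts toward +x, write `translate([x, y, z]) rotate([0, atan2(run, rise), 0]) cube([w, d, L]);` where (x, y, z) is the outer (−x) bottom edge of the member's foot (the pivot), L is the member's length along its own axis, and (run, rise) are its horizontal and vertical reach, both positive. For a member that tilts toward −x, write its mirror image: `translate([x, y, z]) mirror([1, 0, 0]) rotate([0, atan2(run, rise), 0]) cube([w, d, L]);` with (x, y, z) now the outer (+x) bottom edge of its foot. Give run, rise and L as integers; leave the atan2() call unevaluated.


translate([245, 0, 840]) cube([69, 1012, 86]);
translate([0, 62, 0]) rotate([0, atan2(245, 840), 0]) cube([31, 59, 875]);
translate([559, 62, 0]) mirror([1, 0, 0]) rotate([0, atan2(245, 840), 0]) cube([31, 59, 875]);
translate([0, 891, 0]) rotate([0, atan2(245, 840), 0]) cube([31, 59, 875]);
translate([559, 891, 0]) mirror([1, 0, 0]) rotate([0, atan2(245, 840), 0]) cube([31, 59, 875]);


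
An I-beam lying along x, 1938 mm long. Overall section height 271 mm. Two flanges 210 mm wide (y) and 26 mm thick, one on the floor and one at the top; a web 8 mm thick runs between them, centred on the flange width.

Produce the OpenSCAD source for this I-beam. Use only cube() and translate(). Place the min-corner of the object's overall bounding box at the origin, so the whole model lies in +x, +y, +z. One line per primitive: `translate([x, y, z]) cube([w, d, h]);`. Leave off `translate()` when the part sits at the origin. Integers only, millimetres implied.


cube([1938, 210, 26]);
translate([0, 101, 26]) cube([1938, 8, 219]);
translate([0, 0, 245]) cube([1938, 210, 26]);


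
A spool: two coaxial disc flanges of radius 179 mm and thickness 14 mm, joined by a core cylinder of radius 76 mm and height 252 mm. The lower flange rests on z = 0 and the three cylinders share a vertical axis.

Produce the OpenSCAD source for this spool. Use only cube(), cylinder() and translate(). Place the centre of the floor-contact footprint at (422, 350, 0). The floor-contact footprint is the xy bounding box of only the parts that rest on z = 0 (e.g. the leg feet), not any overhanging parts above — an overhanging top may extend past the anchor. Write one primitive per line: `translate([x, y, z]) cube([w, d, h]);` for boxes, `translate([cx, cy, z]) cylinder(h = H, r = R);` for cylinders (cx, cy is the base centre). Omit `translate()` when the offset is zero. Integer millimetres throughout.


translate([422, 350, 0]) cylinder(h = 14, r = 179);
translate([422, 350, 14]) cylinder(h = 252, r = 76);
translate([422, 350, 266]) cylinder(h = 14, r = 179);


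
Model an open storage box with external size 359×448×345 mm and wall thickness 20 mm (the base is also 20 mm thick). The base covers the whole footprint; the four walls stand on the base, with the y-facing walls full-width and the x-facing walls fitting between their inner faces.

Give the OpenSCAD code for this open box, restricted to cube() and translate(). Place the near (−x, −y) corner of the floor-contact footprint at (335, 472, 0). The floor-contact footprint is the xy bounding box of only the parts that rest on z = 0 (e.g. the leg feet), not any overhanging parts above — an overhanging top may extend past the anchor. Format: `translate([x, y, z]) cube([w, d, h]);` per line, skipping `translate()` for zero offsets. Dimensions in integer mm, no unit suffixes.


translate([335, 472, 0]) cube([359, 448, 20]);
translate([335, 472, 20]) cube([359, 20, 325]);
translate([335, 900, 20]) cube([359, 20, 325]);
translate([335, 492, 20]) cube([20, 408, 325]);
translate([674, 492, 20]) cube([20, 408, 325]);


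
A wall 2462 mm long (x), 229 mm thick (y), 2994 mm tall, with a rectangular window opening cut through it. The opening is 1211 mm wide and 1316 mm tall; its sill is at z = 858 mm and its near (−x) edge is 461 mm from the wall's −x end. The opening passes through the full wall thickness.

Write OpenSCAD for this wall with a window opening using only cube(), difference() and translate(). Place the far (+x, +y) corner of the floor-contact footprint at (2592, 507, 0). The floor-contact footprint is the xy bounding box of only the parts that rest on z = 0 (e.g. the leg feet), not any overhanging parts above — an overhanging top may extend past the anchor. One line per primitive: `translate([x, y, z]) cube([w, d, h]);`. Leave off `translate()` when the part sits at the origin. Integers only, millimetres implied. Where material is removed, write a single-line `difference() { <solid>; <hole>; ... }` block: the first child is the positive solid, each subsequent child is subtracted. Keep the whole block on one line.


difference() { translate([130, 278, 0]) cube([2462, 229, 2994]); translate([591, 278, 858]) cube([1211, 229, 1316]); }


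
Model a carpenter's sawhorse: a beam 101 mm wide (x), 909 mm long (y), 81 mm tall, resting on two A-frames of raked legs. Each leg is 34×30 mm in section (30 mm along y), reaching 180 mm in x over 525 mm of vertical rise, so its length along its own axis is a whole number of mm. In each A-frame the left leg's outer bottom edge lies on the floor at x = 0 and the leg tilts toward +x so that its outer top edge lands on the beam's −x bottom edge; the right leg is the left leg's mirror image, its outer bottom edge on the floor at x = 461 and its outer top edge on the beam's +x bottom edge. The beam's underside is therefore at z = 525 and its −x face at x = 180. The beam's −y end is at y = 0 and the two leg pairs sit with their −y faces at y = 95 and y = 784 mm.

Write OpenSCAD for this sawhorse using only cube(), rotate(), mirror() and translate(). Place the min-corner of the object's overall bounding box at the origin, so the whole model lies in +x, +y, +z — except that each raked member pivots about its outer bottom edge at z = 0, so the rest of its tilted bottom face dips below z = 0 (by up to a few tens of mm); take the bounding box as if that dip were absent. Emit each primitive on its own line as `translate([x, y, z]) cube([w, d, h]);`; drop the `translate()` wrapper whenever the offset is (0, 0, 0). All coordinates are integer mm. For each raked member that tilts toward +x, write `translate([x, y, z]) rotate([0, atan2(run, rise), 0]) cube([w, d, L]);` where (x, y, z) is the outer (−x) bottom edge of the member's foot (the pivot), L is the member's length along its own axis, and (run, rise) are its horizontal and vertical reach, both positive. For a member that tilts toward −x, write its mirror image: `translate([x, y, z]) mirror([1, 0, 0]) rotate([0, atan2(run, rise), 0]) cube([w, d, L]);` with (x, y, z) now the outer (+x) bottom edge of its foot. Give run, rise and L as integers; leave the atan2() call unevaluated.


// leg length = √(180² + 525²) = 555
// right-leg outer foot x = 2·180 + 101 = 461
// beam min-corner = (180, 0, 525)
translate([180, 0, 525]) cube([101, 909, 81]);
translate([0, 95, 0]) rotate([0, atan2(180, 525), 0]) cube([34, 30, 555]);
translate([461, 95, 0]) mirror([1, 0, 0]) rotate([0, atan2(180, 525), 0]) cube([34, 30, 555]);
translate([0, 784, 0]) rotate([0, atan2(180, 525), 0]) cube([34, 30, 555]);
translate([461, 784, 0]) mirror([1, 0, 0]) rotate([0, atan2(180, 525), 0]) cube([34, 30, 555]);


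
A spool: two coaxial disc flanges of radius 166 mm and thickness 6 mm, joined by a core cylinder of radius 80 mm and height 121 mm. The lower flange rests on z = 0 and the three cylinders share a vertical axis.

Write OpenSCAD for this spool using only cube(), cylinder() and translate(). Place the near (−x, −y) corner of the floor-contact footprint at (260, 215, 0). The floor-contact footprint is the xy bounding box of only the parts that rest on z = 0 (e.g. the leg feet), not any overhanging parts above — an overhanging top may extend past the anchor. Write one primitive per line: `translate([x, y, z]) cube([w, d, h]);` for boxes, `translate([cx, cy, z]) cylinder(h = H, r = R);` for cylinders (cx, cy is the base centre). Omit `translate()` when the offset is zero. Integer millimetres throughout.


translate([426, 381, 0]) cylinder(h = 6, r = 166);
translate([426, 381, 6]) cylinder(h = 121, r = 80);
translate([426, 381, 127]) cylinder(h = 6, r = 166);


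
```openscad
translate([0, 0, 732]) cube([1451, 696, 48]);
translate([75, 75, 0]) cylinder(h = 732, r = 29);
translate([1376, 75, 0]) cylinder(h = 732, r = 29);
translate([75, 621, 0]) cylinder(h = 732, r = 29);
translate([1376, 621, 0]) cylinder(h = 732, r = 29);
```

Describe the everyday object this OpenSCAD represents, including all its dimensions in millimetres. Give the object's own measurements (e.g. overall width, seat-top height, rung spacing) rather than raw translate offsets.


A rectangular dining table. The top is 1451×696×48 mm with its upper surface at z = 780 mm. It stands on four round legs of 58 mm diameter, each leg's bounding box inset 46 mm from the nearest pair of top edges, running from the floor to the underside of the top.


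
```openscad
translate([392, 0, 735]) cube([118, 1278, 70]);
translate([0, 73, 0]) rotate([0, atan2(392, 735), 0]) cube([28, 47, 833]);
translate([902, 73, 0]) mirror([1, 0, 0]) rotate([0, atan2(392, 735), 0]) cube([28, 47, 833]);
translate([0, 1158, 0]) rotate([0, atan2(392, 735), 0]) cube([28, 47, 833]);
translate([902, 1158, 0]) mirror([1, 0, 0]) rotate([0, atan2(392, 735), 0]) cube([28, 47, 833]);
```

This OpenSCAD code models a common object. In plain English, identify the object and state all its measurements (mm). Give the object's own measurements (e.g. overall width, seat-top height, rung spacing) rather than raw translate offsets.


A sawhorse. A 118×1278×70 mm beam (x, y, z) sits on two A-frame leg pairs. Each pair is two raked legs of 28×47 mm section (47 mm along y) splaying symmetrically in x. Each leg rises 735 mm vertically over 392 mm of horizontal reach and is 833 mm long along its own axis. Every leg's outer bottom edge rests on the floor and its outer top edge meets a bottom edge of the beam — the left legs (tilting toward +x) meet the beam's −x bottom edge, the right legs (their mirror images, tilting toward −x) meet its +x bottom edge — so the leg tops tuck under the beam, the beam's underside is 735 mm above the floor, and the feet are 902 mm apart outside-to-outside with the beam centred between them. The two leg pairs are set in 73 mm from either end of the beam.


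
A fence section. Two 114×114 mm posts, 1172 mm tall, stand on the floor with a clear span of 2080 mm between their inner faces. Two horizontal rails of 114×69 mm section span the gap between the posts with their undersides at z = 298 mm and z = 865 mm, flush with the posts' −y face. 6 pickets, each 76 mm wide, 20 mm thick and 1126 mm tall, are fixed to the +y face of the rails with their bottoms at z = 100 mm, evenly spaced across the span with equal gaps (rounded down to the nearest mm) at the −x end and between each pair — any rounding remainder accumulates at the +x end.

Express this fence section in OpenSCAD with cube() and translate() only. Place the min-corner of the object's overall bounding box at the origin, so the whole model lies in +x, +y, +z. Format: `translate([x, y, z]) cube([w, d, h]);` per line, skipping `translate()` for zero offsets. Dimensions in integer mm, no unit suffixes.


cube([114, 114, 1172]);
translate([2194, 0, 0]) cube([114, 114, 1172]);
translate([114, 0, 298]) cube([2080, 114, 69]);
translate([114, 0, 865]) cube([2080, 114, 69]);
translate([346, 114, 100]) cube([76, 20, 1126]);
translate([654, 114, 100]) cube([76, 20, 1126]);
translate([962, 114, 100]) cube([76, 20, 1126]);
translate([1270, 114, 100]) cube([76, 20, 1126]);
translate([1578, 114, 100]) cube([76, 20, 1126]);
translate([1886, 114, 100]) cube([76, 20, 1126]);


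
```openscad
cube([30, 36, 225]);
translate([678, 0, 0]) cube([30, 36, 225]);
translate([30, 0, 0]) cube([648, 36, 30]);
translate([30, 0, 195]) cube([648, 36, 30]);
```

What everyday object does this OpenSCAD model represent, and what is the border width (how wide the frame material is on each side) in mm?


A picture frame. The border width is 30 mm.

Four thin pieces enclosing a rectangular opening — a picture frame. The two full-height stiles are 225 mm tall; the top rail sits at z = 195 and is 30 mm tall, so the border above the opening is 225 − 195 = 30 mm, matching the stile x-width.


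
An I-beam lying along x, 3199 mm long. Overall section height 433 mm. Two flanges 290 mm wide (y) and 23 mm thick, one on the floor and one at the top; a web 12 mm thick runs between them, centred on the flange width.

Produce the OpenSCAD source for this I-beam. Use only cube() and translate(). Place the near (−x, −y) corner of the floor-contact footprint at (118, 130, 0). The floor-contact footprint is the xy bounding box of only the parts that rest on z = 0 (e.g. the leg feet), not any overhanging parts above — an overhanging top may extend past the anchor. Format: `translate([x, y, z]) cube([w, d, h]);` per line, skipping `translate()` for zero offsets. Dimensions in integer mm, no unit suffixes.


translate([118, 130, 0]) cube([3199, 290, 23]);
translate([118, 269, 23]) cube([3199, 12, 387]);
translate([118, 130, 410]) cube([3199, 290, 23]);


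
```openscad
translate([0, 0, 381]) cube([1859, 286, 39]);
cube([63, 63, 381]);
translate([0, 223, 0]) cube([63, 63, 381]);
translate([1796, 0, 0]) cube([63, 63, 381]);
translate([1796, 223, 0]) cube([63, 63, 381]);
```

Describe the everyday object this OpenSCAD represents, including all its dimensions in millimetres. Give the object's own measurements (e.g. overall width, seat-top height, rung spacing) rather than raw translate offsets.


A long wooden bench with a 1859 mm (x) × 286 mm (y) seat, 39 mm thick, its top surface 420 mm above the floor. Four 63 mm square legs at the seat corners, flush with the edges, run from z = 0 to the seat underside.


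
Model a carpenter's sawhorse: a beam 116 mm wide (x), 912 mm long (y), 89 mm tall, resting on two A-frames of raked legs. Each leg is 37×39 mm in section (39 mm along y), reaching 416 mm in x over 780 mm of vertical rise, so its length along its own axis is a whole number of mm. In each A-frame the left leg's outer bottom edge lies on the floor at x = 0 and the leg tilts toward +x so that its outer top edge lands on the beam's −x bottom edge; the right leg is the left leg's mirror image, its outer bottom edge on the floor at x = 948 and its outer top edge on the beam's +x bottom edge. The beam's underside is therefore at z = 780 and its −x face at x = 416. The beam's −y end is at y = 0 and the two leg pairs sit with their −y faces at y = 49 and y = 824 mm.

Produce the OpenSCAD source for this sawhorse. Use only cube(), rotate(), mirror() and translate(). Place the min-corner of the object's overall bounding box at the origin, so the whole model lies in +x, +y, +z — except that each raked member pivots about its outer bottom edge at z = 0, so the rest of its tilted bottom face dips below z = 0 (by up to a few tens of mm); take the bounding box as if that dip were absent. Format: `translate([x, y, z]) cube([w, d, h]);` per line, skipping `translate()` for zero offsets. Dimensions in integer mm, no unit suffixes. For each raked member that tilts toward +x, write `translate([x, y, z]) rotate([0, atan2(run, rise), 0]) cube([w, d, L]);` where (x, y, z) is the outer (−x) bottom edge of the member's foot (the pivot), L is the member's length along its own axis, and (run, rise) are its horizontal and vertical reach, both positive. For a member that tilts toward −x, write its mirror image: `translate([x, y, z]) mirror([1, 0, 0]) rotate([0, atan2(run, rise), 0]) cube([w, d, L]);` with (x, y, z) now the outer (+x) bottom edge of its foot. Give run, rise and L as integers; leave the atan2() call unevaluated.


translate([416, 0, 780]) cube([116, 912, 89]);
translate([0, 49, 0]) rotate([0, atan2(416, 780), 0]) cube([37, 39, 884]);
translate([948, 49, 0]) mirror([1, 0, 0]) rotate([0, atan2(416, 780), 0]) cube([37, 39, 884]);
translate([0, 824, 0]) rotate([0, atan2(416, 780), 0]) cube([37, 39, 884]);
translate([948, 824, 0]) mirror([1, 0, 0]) rotate([0, atan2(416, 780), 0]) cube([37, 39, 884]);


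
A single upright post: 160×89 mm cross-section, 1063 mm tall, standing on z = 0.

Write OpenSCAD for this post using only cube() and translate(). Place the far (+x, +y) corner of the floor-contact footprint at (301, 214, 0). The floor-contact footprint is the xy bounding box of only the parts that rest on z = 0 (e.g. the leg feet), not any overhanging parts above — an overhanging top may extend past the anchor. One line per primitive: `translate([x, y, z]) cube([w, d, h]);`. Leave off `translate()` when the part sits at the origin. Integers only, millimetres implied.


translate([141, 125, 0]) cube([160, 89, 1063]);


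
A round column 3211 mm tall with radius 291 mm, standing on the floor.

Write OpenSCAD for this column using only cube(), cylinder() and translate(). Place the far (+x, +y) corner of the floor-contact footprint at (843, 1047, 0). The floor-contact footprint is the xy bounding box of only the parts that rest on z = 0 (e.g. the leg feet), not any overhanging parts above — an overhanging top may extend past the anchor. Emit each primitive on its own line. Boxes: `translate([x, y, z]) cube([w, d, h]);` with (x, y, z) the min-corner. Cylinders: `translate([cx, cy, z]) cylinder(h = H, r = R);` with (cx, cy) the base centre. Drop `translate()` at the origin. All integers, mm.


translate([552, 756, 0]) cylinder(h = 3211, r = 291);


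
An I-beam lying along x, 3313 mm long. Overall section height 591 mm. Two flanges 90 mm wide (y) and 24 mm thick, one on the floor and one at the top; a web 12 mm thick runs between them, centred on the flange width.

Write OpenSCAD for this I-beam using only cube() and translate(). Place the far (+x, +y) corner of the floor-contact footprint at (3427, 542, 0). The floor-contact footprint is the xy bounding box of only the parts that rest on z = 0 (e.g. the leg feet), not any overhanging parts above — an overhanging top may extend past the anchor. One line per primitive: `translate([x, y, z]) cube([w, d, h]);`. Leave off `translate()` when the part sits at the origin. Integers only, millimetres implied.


translate([114, 452, 0]) cube([3313, 90, 24]);
translate([114, 491, 24]) cube([3313, 12, 543]);
translate([114, 452, 567]) cube([3313, 90, 24]);


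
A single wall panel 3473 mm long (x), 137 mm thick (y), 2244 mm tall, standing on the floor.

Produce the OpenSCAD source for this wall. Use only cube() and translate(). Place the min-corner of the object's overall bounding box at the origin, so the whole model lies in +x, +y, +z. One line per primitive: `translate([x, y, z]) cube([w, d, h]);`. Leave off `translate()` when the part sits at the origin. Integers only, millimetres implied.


cube([3473, 137, 2244]);


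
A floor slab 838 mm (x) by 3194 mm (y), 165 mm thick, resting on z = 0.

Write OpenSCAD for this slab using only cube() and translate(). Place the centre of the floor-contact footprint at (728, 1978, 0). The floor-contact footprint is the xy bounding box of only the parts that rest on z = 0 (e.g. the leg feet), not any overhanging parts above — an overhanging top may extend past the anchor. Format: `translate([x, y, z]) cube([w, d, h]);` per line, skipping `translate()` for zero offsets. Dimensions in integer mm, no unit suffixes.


translate([309, 381, 0]) cube([838, 3194, 165]);
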